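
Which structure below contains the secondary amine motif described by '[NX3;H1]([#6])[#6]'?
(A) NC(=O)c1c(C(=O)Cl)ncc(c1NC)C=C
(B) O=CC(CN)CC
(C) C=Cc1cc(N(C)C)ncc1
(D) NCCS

A

[NX3;H1]([#6])[#6] describes a trivalent nitrogen with one H, bonded to two carbons (a secondary amine).
(A) contains an N-methylamino group (-NHCH3), which satisfies every atom and bond constraint.
(B) has a primary amino group (-NH2) but the nitrogen has H2 and only one carbon neighbour.
(C) has a dimethylamino group (-N(CH3)2) but the nitrogen has H0, not H1.
(D) has a primary amino group (-NH2) but the nitrogen has H2 and only one carbon neighbour.
So the answer is (A).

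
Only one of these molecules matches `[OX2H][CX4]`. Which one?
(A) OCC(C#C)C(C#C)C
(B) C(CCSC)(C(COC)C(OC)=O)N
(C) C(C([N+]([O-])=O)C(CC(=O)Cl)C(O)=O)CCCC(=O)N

A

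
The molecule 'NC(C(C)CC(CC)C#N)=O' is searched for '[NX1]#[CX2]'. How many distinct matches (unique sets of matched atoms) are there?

1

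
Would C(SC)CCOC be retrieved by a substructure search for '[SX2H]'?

No

The pattern [SX2H] describes an aliphatic sulfur with two connections, one being H — a thiol.
The closest candidate here is a methylthio ether (-SCH3), but the sulfur has H0 (bonded to two carbons), not H1. No other fragment satisfies the full query, so there is no match.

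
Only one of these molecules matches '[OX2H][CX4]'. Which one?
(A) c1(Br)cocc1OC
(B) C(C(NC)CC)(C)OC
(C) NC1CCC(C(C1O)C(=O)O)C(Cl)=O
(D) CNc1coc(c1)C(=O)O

C

[OX2H][CX4] describes a hydroxyl oxygen bound to an sp3 (X4) carbon (an aliphatic alcohol).
(A) has a methoxy ether (-OCH3) but the oxygen has H0 (ether), not H1.
(B) has a methoxy ether (-OCH3) but the oxygen has H0 (ether), not H1.
(C) contains a hydroxyl group (-OH), which satisfies every atom and bond constraint.
(D) has a carboxylic acid group (-C(=O)OH) but the -OH is on a CX3 carbonyl carbon, not a CX4 carbon.
So the answer is (C).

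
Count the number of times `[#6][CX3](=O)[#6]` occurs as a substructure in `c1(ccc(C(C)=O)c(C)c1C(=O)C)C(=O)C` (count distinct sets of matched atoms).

3

[#6][CX3](=O)[#6] is the SMARTS for a ketone: a carbonyl carbon (no H) flanked by two carbons.
The molecule carries 3 separate instances of an acetyl/ketone group (-C(=O)CH3) meeting every constraint; each maps to a distinct set of atoms, giving 3 matches.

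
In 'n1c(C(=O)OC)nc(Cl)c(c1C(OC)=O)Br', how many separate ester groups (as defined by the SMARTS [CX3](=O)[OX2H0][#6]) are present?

2

[CX3](=O)[OX2H0][#6] is the SMARTS for an ester: a carbonyl carbon bonded to an oxygen that is itself bonded to carbon (no H on that O).
The molecule carries 2 separate instances of a methyl-ester group (-C(=O)OCH3) meeting every constraint; each maps to a distinct set of atoms, giving 2 matches.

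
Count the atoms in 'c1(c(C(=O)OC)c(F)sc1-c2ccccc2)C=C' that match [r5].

5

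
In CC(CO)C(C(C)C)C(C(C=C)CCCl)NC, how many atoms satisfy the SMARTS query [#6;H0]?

The query [#6;H0] means: any carbon with no attached hydrogen.
Check the 17 heavy atoms by environment: 4× C (H2) → no; 6× C (H1) → no; 1× Cl (H0) → no; 4× C (H3) → no; 1× N (H1) → no; 1× O (H1) → no.
No environment satisfies the query, so 0 matching atoms.

0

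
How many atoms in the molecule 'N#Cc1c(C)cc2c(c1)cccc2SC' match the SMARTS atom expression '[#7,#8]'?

1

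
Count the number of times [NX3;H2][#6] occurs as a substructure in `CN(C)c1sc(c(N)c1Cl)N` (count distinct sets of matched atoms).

2

[NX3;H2][#6] is the SMARTS for a primary amine: a trivalent nitrogen with two H attached to carbon.
The molecule carries 2 separate instances of a primary amino group (-NH2) meeting every constraint; each maps to a distinct set of atoms, giving 2 matches.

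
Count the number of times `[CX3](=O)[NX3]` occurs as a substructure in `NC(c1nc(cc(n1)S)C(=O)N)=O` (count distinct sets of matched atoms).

[CX3](=O)[NX3] is the SMARTS for an amide: a carbonyl carbon bonded to a trivalent nitrogen.
The molecule carries 2 separate instances of a primary amide (-C(=O)NH2) meeting every constraint; each maps to a distinct set of atoms, giving 2 matches.

2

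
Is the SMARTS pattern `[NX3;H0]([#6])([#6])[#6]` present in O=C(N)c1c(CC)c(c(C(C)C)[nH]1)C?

The pattern [NX3;H0]([#6])([#6])[#6] describes a trivalent nitrogen with no H, bonded to three carbons — a tertiary amine.
The closest candidate here is a primary amide (-C(=O)NH2), but the amide nitrogen has H2 and only one carbon neighbour. No other fragment satisfies the full query, so there is no match.

No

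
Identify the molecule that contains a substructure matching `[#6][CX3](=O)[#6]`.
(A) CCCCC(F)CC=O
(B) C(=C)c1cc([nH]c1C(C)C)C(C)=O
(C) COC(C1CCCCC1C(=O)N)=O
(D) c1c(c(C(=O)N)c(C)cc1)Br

[#6][CX3](=O)[#6] describes a carbonyl carbon (no H) flanked by two carbons (a ketone).
(A) has an aldehyde (-CHO) but the carbonyl carbon has H1, so it is not flanked by two carbons.
(B) contains an acetyl/ketone group (-C(=O)CH3), which satisfies every atom and bond constraint.
(C) has a primary amide (-C(=O)NH2) but one neighbour of the carbonyl carbon is N, not C.
(D) has a primary amide (-C(=O)NH2) but one neighbour of the carbonyl carbon is N, not C.
So the answer is (B).

B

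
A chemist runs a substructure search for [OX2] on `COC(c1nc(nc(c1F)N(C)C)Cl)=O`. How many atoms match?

1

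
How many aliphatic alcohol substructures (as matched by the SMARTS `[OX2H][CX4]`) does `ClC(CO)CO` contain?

2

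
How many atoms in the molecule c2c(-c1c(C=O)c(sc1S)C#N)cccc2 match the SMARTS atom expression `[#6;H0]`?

6

The query [#6;H0] means: any carbon with no attached hydrogen.
Check the 16 heavy atoms by environment: 1× s (aromatic, H0) → no; 5× c (aromatic, H0) → match; 1× S (H1) → no; 1× C (H1) → no; 1× O (H0) → no; 5× c (aromatic, H1) → no; 1× C (H0) → match; 1× N (H0) → no.
Summing the matching environments: 5 + 1 = 6 matching atoms.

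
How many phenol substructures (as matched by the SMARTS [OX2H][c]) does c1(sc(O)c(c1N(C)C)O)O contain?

[OX2H][c] is the SMARTS for a phenol: a hydroxyl oxygen attached to an aromatic carbon.
The molecule carries 3 separate instances of a hydroxyl group (-OH) meeting every constraint; each maps to a distinct set of atoms, giving 3 matches.

3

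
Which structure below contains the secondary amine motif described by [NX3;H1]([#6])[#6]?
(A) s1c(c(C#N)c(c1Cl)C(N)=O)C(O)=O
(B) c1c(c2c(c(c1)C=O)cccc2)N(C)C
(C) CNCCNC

[NX3;H1]([#6])[#6] describes a trivalent nitrogen with one H, bonded to two carbons (a secondary amine).
(A) has a primary amide (-C(=O)NH2) but the -C(=O)NH2 nitrogen has H2, not H1.
(B) has a dimethylamino group (-N(CH3)2) but the nitrogen has H0, not H1.
(C) contains an N-methylamino group (-NHCH3), which satisfies every atom and bond constraint.
So the answer is (C).

C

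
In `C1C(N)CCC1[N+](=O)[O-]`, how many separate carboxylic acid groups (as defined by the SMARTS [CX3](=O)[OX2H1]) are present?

0

[CX3](=O)[OX2H1] is the SMARTS for a carboxylic acid: an sp2 carbon double-bonded to O and single-bonded to an -OH oxygen.
No fragment in the molecule satisfies every constraint, giving 0 matches.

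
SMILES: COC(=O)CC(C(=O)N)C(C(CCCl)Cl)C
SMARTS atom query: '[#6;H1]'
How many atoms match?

The query [#6;H1] means: any carbon bearing exactly one hydrogen.
Check the 16 heavy atoms by environment: 3× C (H2) → no; 3× C (H1) → match; 2× C (H0) → no; 3× O (H0) → no; 2× C (H3) → no; 2× Cl (H0) → no; 1× N (H2) → no.
That gives 3 matching atoms.

3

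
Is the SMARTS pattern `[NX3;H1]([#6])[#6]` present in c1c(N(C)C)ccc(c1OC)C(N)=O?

The pattern [NX3;H1]([#6])[#6] describes a trivalent nitrogen with one H, bonded to two carbons — a secondary amine.
The closest candidate here is a dimethylamino group (-N(CH3)2), but the nitrogen has H0, not H1. No other fragment satisfies the full query, so there is no match.

No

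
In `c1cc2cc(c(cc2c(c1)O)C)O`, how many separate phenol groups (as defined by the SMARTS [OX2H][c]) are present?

[OX2H][c] is the SMARTS for a phenol: a hydroxyl oxygen attached to an aromatic carbon.
The molecule carries 2 separate instances of a hydroxyl group (-OH) meeting every constraint; each maps to a distinct set of atoms, giving 2 matches.

2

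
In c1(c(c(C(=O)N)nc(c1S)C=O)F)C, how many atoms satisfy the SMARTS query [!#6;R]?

The query [!#6;R] means: non-carbon atom that is part of a ring.
Check the 14 heavy atoms by environment: 1× n (aromatic, in 6-ring) → match; 5× c (aromatic, in 6-ring) → no; 1× F (acyclic) → no; 3× C (acyclic) → no; 2× O (acyclic) → no; 1× N (acyclic) → no; 1× S (acyclic) → no.
That gives 1 matching atom.

1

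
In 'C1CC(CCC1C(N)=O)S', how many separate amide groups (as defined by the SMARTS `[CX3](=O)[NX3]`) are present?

1

[CX3](=O)[NX3] is the SMARTS for an amide: a carbonyl carbon bonded to a trivalent nitrogen.
Exactly one fragment in the molecule meets all constraints, giving 1 match.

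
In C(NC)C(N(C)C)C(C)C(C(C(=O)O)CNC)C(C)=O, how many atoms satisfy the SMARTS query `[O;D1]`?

The query [O;D1] means: aliphatic oxygen bonded to exactly one heavy atom.
Check the 20 heavy atoms by environment: 2× C (D2) → no; 6× C (D3) → no; 3× O (D1) → match; 6× C (D1) → no; 2× N (D2) → no; 1× N (D3) → no.
That gives 3 matching atoms.

3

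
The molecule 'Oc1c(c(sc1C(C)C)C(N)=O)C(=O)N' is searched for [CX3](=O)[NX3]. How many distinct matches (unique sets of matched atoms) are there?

[CX3](=O)[NX3] is the SMARTS for an amide: a carbonyl carbon bonded to a trivalent nitrogen.
The molecule carries 2 separate instances of a primary amide (-C(=O)NH2) meeting every constraint; each maps to a distinct set of atoms, giving 2 matches.

2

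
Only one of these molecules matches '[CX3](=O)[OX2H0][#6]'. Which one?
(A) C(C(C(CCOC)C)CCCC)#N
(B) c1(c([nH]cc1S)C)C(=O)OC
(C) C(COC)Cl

[CX3](=O)[OX2H0][#6] describes a carbonyl carbon bonded to an oxygen that is itself bonded to carbon (no H on that O) (an ester).
(A) has a methoxy ether (-OCH3) but the ether oxygen is not adjacent to a C=O carbon.
(B) contains a methyl-ester group (-C(=O)OCH3), which satisfies every atom and bond constraint.
(C) has a methoxy ether (-OCH3) but the ether oxygen is not adjacent to a C=O carbon.
So the answer is (B).

B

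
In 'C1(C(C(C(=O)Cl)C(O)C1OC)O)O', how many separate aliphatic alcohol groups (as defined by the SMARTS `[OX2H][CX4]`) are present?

[OX2H][CX4] is the SMARTS for an aliphatic alcohol: a hydroxyl oxygen bound to an sp3 (X4) carbon.
The molecule carries 3 separate instances of a hydroxyl group (-OH) meeting every constraint; each maps to a distinct set of atoms, giving 3 matches.

3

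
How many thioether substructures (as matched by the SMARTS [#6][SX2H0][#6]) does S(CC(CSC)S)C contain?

2

[#6][SX2H0][#6] is the SMARTS for a thioether: an aliphatic sulfur bridging two carbons with no H on the sulfur.
The molecule carries 2 separate instances of a methylthio ether (-SCH3) meeting every constraint; each maps to a distinct set of atoms, giving 2 matches.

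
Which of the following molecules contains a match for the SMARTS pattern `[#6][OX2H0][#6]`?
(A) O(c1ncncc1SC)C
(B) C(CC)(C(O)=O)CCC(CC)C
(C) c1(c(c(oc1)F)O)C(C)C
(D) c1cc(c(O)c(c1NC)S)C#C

A

[#6][OX2H0][#6] describes an aliphatic oxygen bridging two carbons with no H on the oxygen (an ether).
(A) contains a methoxy ether (-OCH3), which satisfies every atom and bond constraint.
(B) has a carboxylic acid group (-C(=O)OH) but the -OH oxygen has H1; the =O is OX1, not OX2.
(C) has a hydroxyl group (-OH) but the oxygen has H1, not H0 bridging two carbons.
(D) has a hydroxyl group (-OH) but the oxygen has H1, not H0 bridging two carbons.
So the answer is (A).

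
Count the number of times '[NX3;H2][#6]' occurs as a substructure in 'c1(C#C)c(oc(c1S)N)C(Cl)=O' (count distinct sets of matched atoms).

1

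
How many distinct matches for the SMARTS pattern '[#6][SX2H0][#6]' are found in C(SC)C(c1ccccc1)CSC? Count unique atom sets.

2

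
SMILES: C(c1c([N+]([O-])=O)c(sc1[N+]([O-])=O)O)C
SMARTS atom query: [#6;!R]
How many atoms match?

2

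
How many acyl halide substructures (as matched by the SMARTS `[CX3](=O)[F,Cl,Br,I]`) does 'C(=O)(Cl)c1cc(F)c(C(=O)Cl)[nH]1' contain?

[CX3](=O)[F,Cl,Br,I] is the SMARTS for an acyl halide: a carbonyl carbon bonded to a halogen.
The molecule carries 2 separate instances of an acyl chloride (-C(=O)Cl) meeting every constraint; each maps to a distinct set of atoms, giving 2 matches.

2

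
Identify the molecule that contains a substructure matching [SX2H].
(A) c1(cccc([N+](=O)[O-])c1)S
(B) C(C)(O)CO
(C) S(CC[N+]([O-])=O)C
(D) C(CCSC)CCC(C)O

[SX2H] describes an aliphatic sulfur with two connections, one being H (a thiol).
(A) contains a thiol (-SH), which satisfies every atom and bond constraint.
(B) has a hydroxyl group (-OH) but it is an -OH, not an -SH.
(C) has a methylthio ether (-SCH3) but the sulfur has H0 (bonded to two carbons), not H1.
(D) has a hydroxyl group (-OH) but it is an -OH, not an -SH.
So the answer is (A).

A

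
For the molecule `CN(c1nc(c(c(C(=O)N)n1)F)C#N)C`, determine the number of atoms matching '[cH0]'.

4

Check the 15 heavy atoms by environment: 2× n (aromatic, H0) → no; 4× c (aromatic, H0) → match; 2× N (H0) → no; 2× C (H3) → no; 1× F (H0) → no; 2× C (H0) → no; 1× O (H0) → no; 1× N (H2) → no.
That gives 4 matching atoms.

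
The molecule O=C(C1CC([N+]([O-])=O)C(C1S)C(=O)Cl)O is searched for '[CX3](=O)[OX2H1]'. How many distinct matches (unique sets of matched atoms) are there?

[CX3](=O)[OX2H1] is the SMARTS for a carboxylic acid: an sp2 carbon double-bonded to O and single-bonded to an -OH oxygen.
Exactly one fragment in the molecule meets all constraints, giving 1 match.

1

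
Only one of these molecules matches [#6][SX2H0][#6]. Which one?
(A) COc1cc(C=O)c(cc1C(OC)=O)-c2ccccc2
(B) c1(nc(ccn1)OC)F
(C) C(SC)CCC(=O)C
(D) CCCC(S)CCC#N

C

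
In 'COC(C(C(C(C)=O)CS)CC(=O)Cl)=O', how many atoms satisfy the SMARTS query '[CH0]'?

The query [CH0] means: aliphatic carbon with no attached hydrogen.
Check the 15 heavy atoms by environment: 2× C (H2) → no; 2× C (H1) → no; 3× C (H0) → match; 4× O (H0) → no; 2× C (H3) → no; 1× S (H1) → no; 1× Cl (H0) → no.
That gives 3 matching atoms.

3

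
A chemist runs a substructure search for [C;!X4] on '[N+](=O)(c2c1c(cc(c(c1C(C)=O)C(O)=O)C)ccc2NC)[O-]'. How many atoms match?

2

Check the 22 heavy atoms by environment: 10× c (aromatic, X3) → no; 2× C (X3) → match; 3× O (X1) → no; 3× C (X4) → no; 1× O (X2) → no; 1× N (charge +1, X3) → no; 1× O (charge -1, X1) → no; 1× N (X3) → no.
That gives 2 matching atoms.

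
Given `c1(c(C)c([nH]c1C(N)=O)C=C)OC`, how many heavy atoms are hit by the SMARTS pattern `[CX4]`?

2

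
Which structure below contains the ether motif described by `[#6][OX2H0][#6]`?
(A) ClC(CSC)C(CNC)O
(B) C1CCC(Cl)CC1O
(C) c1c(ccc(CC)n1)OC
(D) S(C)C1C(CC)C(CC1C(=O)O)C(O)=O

C

[#6][OX2H0][#6] describes an aliphatic oxygen bridging two carbons with no H on the oxygen (an ether).
(A) has a hydroxyl group (-OH) but the oxygen has H1, not H0 bridging two carbons.
(B) has a hydroxyl group (-OH) but the oxygen has H1, not H0 bridging two carbons.
(C) contains a methoxy ether (-OCH3), which satisfies every atom and bond constraint.
(D) has a carboxylic acid group (-C(=O)OH) but the -OH oxygen has H1; the =O is OX1, not OX2.
So the answer is (C).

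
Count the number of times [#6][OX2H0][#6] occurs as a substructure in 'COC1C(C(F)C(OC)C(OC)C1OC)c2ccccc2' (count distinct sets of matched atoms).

4

[#6][OX2H0][#6] is the SMARTS for an ether: an aliphatic oxygen bridging two carbons with no H on the oxygen.
The molecule carries 4 separate instances of a methoxy ether (-OCH3) meeting every constraint; each maps to a distinct set of atoms, giving 4 matches.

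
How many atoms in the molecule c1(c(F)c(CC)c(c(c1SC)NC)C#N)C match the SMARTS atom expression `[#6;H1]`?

0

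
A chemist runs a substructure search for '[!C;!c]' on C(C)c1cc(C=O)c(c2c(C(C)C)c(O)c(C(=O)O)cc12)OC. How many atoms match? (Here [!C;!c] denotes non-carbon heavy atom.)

5

The query [!C;!c] means: neither aliphatic nor aromatic carbon — same as [!#6].
Check the 23 heavy atoms by environment: 10× c (aromatic) → no; 8× C → no; 5× O → match.
That gives 5 matching atoms.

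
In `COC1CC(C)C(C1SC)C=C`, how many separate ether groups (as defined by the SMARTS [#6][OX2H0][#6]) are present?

1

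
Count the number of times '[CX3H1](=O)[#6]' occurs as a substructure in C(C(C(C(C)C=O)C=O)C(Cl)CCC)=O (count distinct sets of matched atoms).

[CX3H1](=O)[#6] is the SMARTS for an aldehyde: an sp2 carbon with one H, double-bonded to O and single-bonded to carbon.
The molecule carries 3 separate instances of an aldehyde (-CHO) meeting every constraint; each maps to a distinct set of atoms, giving 3 matches.

3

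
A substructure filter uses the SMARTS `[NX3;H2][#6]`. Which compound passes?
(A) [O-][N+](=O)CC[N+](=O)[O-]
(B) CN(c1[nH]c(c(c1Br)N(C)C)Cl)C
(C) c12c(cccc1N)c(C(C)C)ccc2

C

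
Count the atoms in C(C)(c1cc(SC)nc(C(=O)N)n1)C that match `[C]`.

5

Check the 14 heavy atoms by environment: 2× n (aromatic) → no; 4× c (aromatic) → no; 1× S → no; 5× C → match; 1× O → no; 1× N → no.
That gives 5 matching atoms.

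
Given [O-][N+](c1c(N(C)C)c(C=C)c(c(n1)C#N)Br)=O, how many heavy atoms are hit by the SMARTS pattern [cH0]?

5

The query [cH0] means: aromatic carbon with no attached hydrogen (substituted or ring-fusion).
Check the 17 heavy atoms by environment: 1× n (aromatic, H0) → no; 5× c (aromatic, H0) → match; 1× C (H1) → no; 1× C (H2) → no; 1× C (H0) → no; 2× N (H0) → no; 2× C (H3) → no; 1× N (charge +1, H0) → no; 1× O (charge -1, H0) → no; 1× O (H0) → no; 1× Br (H0) → no.
That gives 5 matching atoms.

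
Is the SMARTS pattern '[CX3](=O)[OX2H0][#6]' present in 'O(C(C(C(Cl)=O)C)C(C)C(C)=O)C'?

No

The pattern [CX3](=O)[OX2H0][#6] describes a carbonyl carbon bonded to an oxygen that is itself bonded to carbon (no H on that O) — an ester.
The closest candidate here is a methoxy ether (-OCH3), but the ether oxygen is not adjacent to a C=O carbon. No other fragment satisfies the full query, so there is no match.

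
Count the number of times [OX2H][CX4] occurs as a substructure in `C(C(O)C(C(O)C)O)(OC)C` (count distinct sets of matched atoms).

3

[OX2H][CX4] is the SMARTS for an aliphatic alcohol: a hydroxyl oxygen bound to an sp3 (X4) carbon.
The molecule carries 3 separate instances of a hydroxyl group (-OH) meeting every constraint; each maps to a distinct set of atoms, giving 3 matches.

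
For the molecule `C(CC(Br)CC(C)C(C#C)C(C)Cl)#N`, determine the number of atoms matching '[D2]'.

4

The query [D2] means: atom with exactly two heavy-atom neighbours.
Check the 14 heavy atoms by environment: 4× C (D2) → match; 4× C (D3) → no; 3× C (D1) → no; 1× Cl (D1) → no; 1× N (D1) → no; 1× Br (D1) → no.
That gives 4 matching atoms.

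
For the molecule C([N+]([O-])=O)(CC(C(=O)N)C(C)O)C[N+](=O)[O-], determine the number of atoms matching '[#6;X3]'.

1

The query [#6;X3] means: any carbon (aromatic or not) with three total connections.
Check the 16 heavy atoms by environment: 6× C (X4) → no; 1× C (X3) → match; 3× O (X1) → no; 1× N (X3) → no; 2× N (charge +1, X3) → no; 2× O (charge -1, X1) → no; 1× O (X2) → no.
That gives 1 matching atom.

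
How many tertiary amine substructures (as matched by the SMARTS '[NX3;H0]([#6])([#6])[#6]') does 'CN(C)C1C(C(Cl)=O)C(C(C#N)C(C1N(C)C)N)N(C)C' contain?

[NX3;H0]([#6])([#6])[#6] is the SMARTS for a tertiary amine: a trivalent nitrogen with no H, bonded to three carbons.
The molecule carries 3 separate instances of a dimethylamino group (-N(CH3)2) meeting every constraint; each maps to a distinct set of atoms, giving 3 matches.

3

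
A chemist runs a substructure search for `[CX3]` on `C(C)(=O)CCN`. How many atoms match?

1

The query [CX3] means: C with X3: aliphatic carbon with exactly 3 total connections.
Check the 6 heavy atoms by environment: 3× C (X4) → no; 1× N (X3) → no; 1× C (X3) → match; 1× O (X1) → no.
That gives 1 matching atom.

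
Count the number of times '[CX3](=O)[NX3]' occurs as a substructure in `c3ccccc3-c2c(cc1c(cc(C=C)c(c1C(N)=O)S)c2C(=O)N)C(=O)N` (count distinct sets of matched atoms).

[CX3](=O)[NX3] is the SMARTS for an amide: a carbonyl carbon bonded to a trivalent nitrogen.
The molecule carries 3 separate instances of a primary amide (-C(=O)NH2) meeting every constraint; each maps to a distinct set of atoms, giving 3 matches.

3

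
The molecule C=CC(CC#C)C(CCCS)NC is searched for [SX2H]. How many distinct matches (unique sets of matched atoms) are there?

[SX2H] is the SMARTS for a thiol: an aliphatic sulfur with two connections, one being H.
Exactly one fragment in the molecule meets all constraints, giving 1 match.

1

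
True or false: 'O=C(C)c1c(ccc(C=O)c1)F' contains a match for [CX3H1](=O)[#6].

The pattern [CX3H1](=O)[#6] describes an sp2 carbon with one H, double-bonded to O and single-bonded to carbon — an aldehyde.
The molecule carries an aldehyde (-CHO), whose atoms satisfy every constraint of the query, so the pattern matches.

True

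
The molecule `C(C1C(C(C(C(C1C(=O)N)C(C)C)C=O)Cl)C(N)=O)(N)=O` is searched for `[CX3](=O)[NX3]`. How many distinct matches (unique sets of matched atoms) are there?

3

[CX3](=O)[NX3] is the SMARTS for an amide: a carbonyl carbon bonded to a trivalent nitrogen.
The molecule carries 3 separate instances of a primary amide (-C(=O)NH2) meeting every constraint; each maps to a distinct set of atoms, giving 3 matches.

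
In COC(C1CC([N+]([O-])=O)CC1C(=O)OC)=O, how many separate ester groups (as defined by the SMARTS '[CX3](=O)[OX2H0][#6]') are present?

2

[CX3](=O)[OX2H0][#6] is the SMARTS for an ester: a carbonyl carbon bonded to an oxygen that is itself bonded to carbon (no H on that O).
The molecule carries 2 separate instances of a methyl-ester group (-C(=O)OCH3) meeting every constraint; each maps to a distinct set of atoms, giving 2 matches.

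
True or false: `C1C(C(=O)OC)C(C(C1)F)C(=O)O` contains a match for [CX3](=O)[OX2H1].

True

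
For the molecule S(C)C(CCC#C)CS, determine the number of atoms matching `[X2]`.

Check the 9 heavy atoms by environment: 5× C (X4) → no; 2× C (X2) → match; 2× S (X2) → match.
Summing the matching environments: 2 + 2 = 4 matching atoms.

4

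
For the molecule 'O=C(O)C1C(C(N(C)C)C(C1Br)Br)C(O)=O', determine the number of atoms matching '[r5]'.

5

The query [r5] means: r5 matches atoms in a five-membered ring.
Check the 16 heavy atoms by environment: 5× C (in 5-ring) → match; 4× C (acyclic) → no; 4× O (acyclic) → no; 2× Br (acyclic) → no; 1× N (acyclic) → no.
That gives 5 matching atoms.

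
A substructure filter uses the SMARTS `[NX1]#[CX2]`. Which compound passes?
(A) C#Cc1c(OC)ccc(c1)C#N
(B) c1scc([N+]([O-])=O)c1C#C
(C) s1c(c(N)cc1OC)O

[NX1]#[CX2] describes a nitrogen triple-bonded to a two-connected carbon (a nitrile).
(A) contains a nitrile (-C#N), which satisfies every atom and bond constraint.
(B) has a nitro group (-[N+](=O)[O-]) but there is no C#N triple bond.
(C) has a primary amino group (-NH2) but the nitrogen is NX3 (three connections), not NX1 triple-bonded.
So the answer is (A).

A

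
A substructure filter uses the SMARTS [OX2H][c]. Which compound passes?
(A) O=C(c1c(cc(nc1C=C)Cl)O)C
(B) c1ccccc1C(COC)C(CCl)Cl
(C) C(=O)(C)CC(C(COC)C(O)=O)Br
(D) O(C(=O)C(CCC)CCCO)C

A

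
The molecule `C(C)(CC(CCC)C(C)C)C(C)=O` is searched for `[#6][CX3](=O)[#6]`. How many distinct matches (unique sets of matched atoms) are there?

1

[#6][CX3](=O)[#6] is the SMARTS for a ketone: a carbonyl carbon (no H) flanked by two carbons.
Exactly one fragment in the molecule meets all constraints, giving 1 match.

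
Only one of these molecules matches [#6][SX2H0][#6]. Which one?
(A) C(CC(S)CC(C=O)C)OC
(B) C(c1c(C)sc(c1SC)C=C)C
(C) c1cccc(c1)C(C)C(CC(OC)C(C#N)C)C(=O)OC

B

[#6][SX2H0][#6] describes an aliphatic sulfur bridging two carbons with no H on the sulfur (a thioether).
(A) has a thiol (-SH) but the sulfur has H1, not H0 bridging two carbons.
(B) contains a methylthio ether (-SCH3), which satisfies every atom and bond constraint.
(C) has a methoxy ether (-OCH3) but the bridging atom is O, not S.
So the answer is (B).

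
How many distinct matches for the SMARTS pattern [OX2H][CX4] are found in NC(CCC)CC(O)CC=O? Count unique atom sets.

[OX2H][CX4] is the SMARTS for an aliphatic alcohol: a hydroxyl oxygen bound to an sp3 (X4) carbon.
Exactly one fragment in the molecule meets all constraints, giving 1 match.

1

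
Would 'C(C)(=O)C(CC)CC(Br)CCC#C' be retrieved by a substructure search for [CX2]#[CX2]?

Yes

The pattern [CX2]#[CX2] describes a carbon-carbon triple bond — an alkyne.
The molecule carries an ethynyl group (-C#CH), whose atoms satisfy every constraint of the query, so the pattern matches.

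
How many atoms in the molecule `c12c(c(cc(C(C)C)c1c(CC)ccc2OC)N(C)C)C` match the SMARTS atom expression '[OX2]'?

1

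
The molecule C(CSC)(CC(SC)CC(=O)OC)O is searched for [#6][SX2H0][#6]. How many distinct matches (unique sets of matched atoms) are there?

2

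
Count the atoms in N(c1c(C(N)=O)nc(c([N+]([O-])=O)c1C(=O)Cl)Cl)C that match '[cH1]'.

0

The query [cH1] means: aromatic carbon bearing exactly one hydrogen.
Check the 18 heavy atoms by environment: 1× n (aromatic, H0) → no; 5× c (aromatic, H0) → no; 2× C (H0) → no; 3× O (H0) → no; 2× Cl (H0) → no; 1× N (H1) → no; 1× C (H3) → no; 1× N (charge +1, H0) → no; 1× O (charge -1, H0) → no; 1× N (H2) → no.
No environment satisfies the query, so 0 matching atoms.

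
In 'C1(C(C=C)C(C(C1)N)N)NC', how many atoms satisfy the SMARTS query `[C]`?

8

The query [C] means: uppercase C matches aliphatic (non-aromatic) carbon only.
Check the 11 heavy atoms by environment: 8× C → match; 3× N → no.
That gives 8 matching atoms.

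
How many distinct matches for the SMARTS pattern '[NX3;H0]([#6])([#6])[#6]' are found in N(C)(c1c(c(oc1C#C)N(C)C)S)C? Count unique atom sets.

2

[NX3;H0]([#6])([#6])[#6] is the SMARTS for a tertiary amine: a trivalent nitrogen with no H, bonded to three carbons.
The molecule carries 2 separate instances of a dimethylamino group (-N(CH3)2) meeting every constraint; each maps to a distinct set of atoms, giving 2 matches.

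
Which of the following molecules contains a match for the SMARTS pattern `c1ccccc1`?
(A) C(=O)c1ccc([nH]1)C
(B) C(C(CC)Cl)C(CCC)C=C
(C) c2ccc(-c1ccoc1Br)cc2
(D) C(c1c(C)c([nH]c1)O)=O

c1ccccc1 describes six aromatic carbons in a ring (a benzene ring).
(A) has a methyl group (-CH3) but no six-membered all-carbon aromatic ring is present.
(B) has a methyl group (-CH3) but no six-membered all-carbon aromatic ring is present.
(C) contains a phenyl ring, which satisfies every atom and bond constraint.
(D) has a methyl group (-CH3) but no six-membered all-carbon aromatic ring is present.
So the answer is (C).

C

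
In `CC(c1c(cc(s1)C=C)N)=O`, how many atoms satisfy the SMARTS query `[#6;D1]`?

2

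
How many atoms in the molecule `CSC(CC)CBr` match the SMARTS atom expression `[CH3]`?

2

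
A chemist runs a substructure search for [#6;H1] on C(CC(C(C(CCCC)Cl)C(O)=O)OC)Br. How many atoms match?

3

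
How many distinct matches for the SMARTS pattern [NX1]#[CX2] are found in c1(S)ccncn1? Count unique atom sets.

[NX1]#[CX2] is the SMARTS for a nitrile: a nitrogen triple-bonded to a two-connected carbon.
No fragment in the molecule satisfies every constraint, giving 0 matches.

0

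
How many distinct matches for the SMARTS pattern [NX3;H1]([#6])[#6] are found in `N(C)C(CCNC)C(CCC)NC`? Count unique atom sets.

3

[NX3;H1]([#6])[#6] is the SMARTS for a secondary amine: a trivalent nitrogen with one H, bonded to two carbons.
The molecule carries 3 separate instances of an N-methylamino group (-NHCH3) meeting every constraint; each maps to a distinct set of atoms, giving 3 matches.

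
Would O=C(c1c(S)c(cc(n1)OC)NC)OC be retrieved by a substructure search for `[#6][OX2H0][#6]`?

Yes

The pattern [#6][OX2H0][#6] describes an aliphatic oxygen bridging two carbons with no H on the oxygen — an ether.
The molecule carries a methoxy ether (-OCH3), whose atoms satisfy every constraint of the query, so the pattern matches.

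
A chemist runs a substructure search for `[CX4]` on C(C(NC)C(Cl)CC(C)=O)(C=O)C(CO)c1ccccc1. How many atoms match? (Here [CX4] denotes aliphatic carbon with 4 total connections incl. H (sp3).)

8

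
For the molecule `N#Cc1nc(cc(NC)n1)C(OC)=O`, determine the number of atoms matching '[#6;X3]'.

5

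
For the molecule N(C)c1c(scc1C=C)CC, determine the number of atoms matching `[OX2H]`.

0

The query [OX2H] means: aliphatic oxygen with two connections, one of which is H — an -OH oxygen.
Check the 11 heavy atoms by environment: 1× s (aromatic, H0, X2) → no; 1× c (aromatic, H1, X3) → no; 3× c (aromatic, H0, X3) → no; 1× N (H1, X3) → no; 2× C (H3, X4) → no; 1× C (H2, X4) → no; 1× C (H1, X3) → no; 1× C (H2, X3) → no.
No environment satisfies the query, so 0 matching atoms.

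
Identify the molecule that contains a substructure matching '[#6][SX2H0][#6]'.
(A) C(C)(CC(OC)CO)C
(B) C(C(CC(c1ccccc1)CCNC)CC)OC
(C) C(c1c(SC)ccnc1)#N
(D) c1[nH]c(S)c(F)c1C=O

C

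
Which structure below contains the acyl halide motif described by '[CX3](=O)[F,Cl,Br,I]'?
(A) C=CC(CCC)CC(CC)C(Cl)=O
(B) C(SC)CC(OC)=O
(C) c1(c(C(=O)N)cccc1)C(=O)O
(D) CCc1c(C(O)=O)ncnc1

A

[CX3](=O)[F,Cl,Br,I] describes a carbonyl carbon bonded to a halogen (an acyl halide).
(A) contains an acyl chloride (-C(=O)Cl), which satisfies every atom and bond constraint.
(B) has a methyl-ester group (-C(=O)OCH3) but the carbonyl is bonded to -O-C, not to a halogen.
(C) has a carboxylic acid group (-C(=O)OH) but the carbonyl is bonded to -OH, not to a halogen.
(D) has a carboxylic acid group (-C(=O)OH) but the carbonyl is bonded to -OH, not to a halogen.
So the answer is (A).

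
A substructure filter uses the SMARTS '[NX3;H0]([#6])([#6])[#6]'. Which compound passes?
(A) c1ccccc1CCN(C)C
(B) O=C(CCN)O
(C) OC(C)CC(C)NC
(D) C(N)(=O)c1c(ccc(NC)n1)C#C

[NX3;H0]([#6])([#6])[#6] describes a trivalent nitrogen with no H, bonded to three carbons (a tertiary amine).
(A) contains a dimethylamino group (-N(CH3)2), which satisfies every atom and bond constraint.
(B) has a primary amino group (-NH2) but the nitrogen has H2, not H0 with three carbons.
(C) has an N-methylamino group (-NHCH3) but the nitrogen still has one H (H1), not H0.
(D) has an N-methylamino group (-NHCH3) but the nitrogen still has one H (H1), not H0.
So the answer is (A).

A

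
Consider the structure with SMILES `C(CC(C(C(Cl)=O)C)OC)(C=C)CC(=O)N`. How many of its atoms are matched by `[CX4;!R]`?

7

The query [CX4;!R] means: aliphatic carbon with four total connections, not in a ring.
Check the 16 heavy atoms by environment: 7× C (X4, acyclic) → match; 4× C (X3, acyclic) → no; 1× O (X2, acyclic) → no; 2× O (X1, acyclic) → no; 1× Cl (X1, acyclic) → no; 1× N (X3, acyclic) → no.
That gives 7 matching atoms.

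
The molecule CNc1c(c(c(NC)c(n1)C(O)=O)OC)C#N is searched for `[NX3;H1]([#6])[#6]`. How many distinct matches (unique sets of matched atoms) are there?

[NX3;H1]([#6])[#6] is the SMARTS for a secondary amine: a trivalent nitrogen with one H, bonded to two carbons.
The molecule carries 2 separate instances of an N-methylamino group (-NHCH3) meeting every constraint; each maps to a distinct set of atoms, giving 2 matches.

2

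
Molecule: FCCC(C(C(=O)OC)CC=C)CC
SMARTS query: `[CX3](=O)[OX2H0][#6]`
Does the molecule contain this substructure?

Yes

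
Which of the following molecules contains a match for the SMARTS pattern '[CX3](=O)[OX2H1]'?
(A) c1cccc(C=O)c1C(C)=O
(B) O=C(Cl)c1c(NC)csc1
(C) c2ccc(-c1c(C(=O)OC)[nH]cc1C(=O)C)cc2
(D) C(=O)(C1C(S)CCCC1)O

[CX3](=O)[OX2H1] describes an sp2 carbon double-bonded to O and single-bonded to an -OH oxygen (a carboxylic acid).
(A) has an aldehyde (-CHO) but there is no singly-bonded oxygen on the carbonyl carbon.
(B) has an acyl chloride (-C(=O)Cl) but the carbonyl is bonded to Cl, not to an -OH oxygen.
(C) has a methyl-ester group (-C(=O)OCH3) but the singly-bonded O has no H (OX2H0, not OX2H1).
(D) contains a carboxylic acid group (-C(=O)OH), which satisfies every atom and bond constraint.
So the answer is (D).

D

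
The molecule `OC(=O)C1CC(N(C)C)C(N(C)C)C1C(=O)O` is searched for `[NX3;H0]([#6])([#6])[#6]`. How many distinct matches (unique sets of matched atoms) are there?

[NX3;H0]([#6])([#6])[#6] is the SMARTS for a tertiary amine: a trivalent nitrogen with no H, bonded to three carbons.
The molecule carries 2 separate instances of a dimethylamino group (-N(CH3)2) meeting every constraint; each maps to a distinct set of atoms, giving 2 matches.

2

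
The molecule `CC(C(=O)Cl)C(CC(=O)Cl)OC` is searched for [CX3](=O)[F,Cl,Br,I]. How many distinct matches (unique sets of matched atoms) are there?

2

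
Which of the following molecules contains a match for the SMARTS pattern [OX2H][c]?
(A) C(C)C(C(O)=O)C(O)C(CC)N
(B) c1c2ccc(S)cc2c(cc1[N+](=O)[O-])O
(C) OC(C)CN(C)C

B

[OX2H][c] describes a hydroxyl oxygen attached to an aromatic carbon (a phenol).
(A) has a hydroxyl group (-OH) but the -OH is on an aliphatic carbon, not an aromatic c.
(B) contains a hydroxyl group (-OH), which satisfies every atom and bond constraint.
(C) has a hydroxyl group (-OH) but the -OH is on an aliphatic carbon, not an aromatic c.
So the answer is (B).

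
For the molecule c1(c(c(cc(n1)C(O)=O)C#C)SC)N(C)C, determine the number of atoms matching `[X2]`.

5

Check the 16 heavy atoms by environment: 1× n (aromatic, X2) → match; 5× c (aromatic, X3) → no; 1× N (X3) → no; 3× C (X4) → no; 2× C (X2) → match; 1× S (X2) → match; 1× C (X3) → no; 1× O (X1) → no; 1× O (X2) → match.
Summing the matching environments: 1 + 2 + 1 + 1 = 5 matching atoms.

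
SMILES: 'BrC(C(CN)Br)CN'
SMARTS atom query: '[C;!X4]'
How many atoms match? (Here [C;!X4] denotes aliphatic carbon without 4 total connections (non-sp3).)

0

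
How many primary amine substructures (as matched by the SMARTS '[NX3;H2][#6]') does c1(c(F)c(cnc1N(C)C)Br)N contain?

[NX3;H2][#6] is the SMARTS for a primary amine: a trivalent nitrogen with two H attached to carbon.
Exactly one fragment in the molecule meets all constraints, giving 1 match.

1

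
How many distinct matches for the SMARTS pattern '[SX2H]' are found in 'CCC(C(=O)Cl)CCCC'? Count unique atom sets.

0

[SX2H] is the SMARTS for a thiol: an aliphatic sulfur with two connections, one being H.
No fragment in the molecule satisfies every constraint, giving 0 matches.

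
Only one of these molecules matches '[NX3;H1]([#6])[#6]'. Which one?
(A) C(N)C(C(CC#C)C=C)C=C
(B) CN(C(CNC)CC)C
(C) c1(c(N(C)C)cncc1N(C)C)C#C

[NX3;H1]([#6])[#6] describes a trivalent nitrogen with one H, bonded to two carbons (a secondary amine).
(A) has a primary amino group (-NH2) but the nitrogen has H2 and only one carbon neighbour.
(B) contains an N-methylamino group (-NHCH3), which satisfies every atom and bond constraint.
(C) has a dimethylamino group (-N(CH3)2) but the nitrogen has H0, not H1.
So the answer is (B).

B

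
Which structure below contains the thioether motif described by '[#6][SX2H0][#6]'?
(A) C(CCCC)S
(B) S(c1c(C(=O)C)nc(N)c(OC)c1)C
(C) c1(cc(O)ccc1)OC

B

[#6][SX2H0][#6] describes an aliphatic sulfur bridging two carbons with no H on the sulfur (a thioether).
(A) has a thiol (-SH) but the sulfur has H1, not H0 bridging two carbons.
(B) contains a methylthio ether (-SCH3), which satisfies every atom and bond constraint.
(C) has a methoxy ether (-OCH3) but the bridging atom is O, not S.
So the answer is (B).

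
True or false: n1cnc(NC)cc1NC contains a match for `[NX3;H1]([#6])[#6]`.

The pattern [NX3;H1]([#6])[#6] describes a trivalent nitrogen with one H, bonded to two carbons — a secondary amine.
The molecule carries an N-methylamino group (-NHCH3), whose atoms satisfy every constraint of the query, so the pattern matches.

True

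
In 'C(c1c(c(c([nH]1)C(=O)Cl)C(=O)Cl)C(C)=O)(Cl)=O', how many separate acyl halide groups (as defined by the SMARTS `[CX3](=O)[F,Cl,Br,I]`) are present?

3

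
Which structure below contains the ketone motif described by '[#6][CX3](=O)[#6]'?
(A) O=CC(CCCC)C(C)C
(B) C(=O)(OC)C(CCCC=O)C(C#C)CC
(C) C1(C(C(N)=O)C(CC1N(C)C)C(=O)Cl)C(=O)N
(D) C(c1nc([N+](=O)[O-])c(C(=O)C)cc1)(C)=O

[#6][CX3](=O)[#6] describes a carbonyl carbon (no H) flanked by two carbons (a ketone).
(A) has an aldehyde (-CHO) but the carbonyl carbon has H1, so it is not flanked by two carbons.
(B) has an aldehyde (-CHO) but the carbonyl carbon has H1, so it is not flanked by two carbons.
(C) has a primary amide (-C(=O)NH2) but one neighbour of the carbonyl carbon is N, not C.
(D) contains an acetyl/ketone group (-C(=O)CH3), which satisfies every atom and bond constraint.
So the answer is (D).

D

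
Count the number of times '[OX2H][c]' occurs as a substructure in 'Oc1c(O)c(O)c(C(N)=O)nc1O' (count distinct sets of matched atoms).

4

[OX2H][c] is the SMARTS for a phenol: a hydroxyl oxygen attached to an aromatic carbon.
The molecule carries 4 separate instances of a hydroxyl group (-OH) meeting every constraint; each maps to a distinct set of atoms, giving 4 matches.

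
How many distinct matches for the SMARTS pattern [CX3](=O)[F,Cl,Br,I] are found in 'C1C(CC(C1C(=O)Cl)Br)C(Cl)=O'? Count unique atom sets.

2

[CX3](=O)[F,Cl,Br,I] is the SMARTS for an acyl halide: a carbonyl carbon bonded to a halogen.
The molecule carries 2 separate instances of an acyl chloride (-C(=O)Cl) meeting every constraint; each maps to a distinct set of atoms, giving 2 matches.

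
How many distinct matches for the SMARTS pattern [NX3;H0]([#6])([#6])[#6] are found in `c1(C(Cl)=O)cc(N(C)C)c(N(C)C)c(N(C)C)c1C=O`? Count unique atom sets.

3

[NX3;H0]([#6])([#6])[#6] is the SMARTS for a tertiary amine: a trivalent nitrogen with no H, bonded to three carbons.
The molecule carries 3 separate instances of a dimethylamino group (-N(CH3)2) meeting every constraint; each maps to a distinct set of atoms, giving 3 matches.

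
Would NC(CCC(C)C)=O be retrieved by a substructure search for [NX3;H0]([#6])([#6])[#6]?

The pattern [NX3;H0]([#6])([#6])[#6] describes a trivalent nitrogen with no H, bonded to three carbons — a tertiary amine.
The closest candidate here is a primary amide (-C(=O)NH2), but the amide nitrogen has H2 and only one carbon neighbour. No other fragment satisfies the full query, so there is no match.

No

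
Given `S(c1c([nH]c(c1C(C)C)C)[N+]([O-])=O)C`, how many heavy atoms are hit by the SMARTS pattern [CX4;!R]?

The query [CX4;!R] means: aliphatic carbon with four total connections, not in a ring.
Check the 14 heavy atoms by environment: 1× n (aromatic, X3, in 5-ring) → no; 4× c (aromatic, X3, in 5-ring) → no; 1× S (X2, acyclic) → no; 5× C (X4, acyclic) → match; 1× N (charge +1, X3, acyclic) → no; 1× O (charge -1, X1, acyclic) → no; 1× O (X1, acyclic) → no.
That gives 5 matching atoms.

5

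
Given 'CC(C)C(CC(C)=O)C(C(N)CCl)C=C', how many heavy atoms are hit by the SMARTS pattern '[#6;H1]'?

The query [#6;H1] means: any carbon bearing exactly one hydrogen.
Check the 15 heavy atoms by environment: 3× C (H2) → no; 5× C (H1) → match; 3× C (H3) → no; 1× N (H2) → no; 1× Cl (H0) → no; 1× C (H0) → no; 1× O (H0) → no.
That gives 5 matching atoms.

5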